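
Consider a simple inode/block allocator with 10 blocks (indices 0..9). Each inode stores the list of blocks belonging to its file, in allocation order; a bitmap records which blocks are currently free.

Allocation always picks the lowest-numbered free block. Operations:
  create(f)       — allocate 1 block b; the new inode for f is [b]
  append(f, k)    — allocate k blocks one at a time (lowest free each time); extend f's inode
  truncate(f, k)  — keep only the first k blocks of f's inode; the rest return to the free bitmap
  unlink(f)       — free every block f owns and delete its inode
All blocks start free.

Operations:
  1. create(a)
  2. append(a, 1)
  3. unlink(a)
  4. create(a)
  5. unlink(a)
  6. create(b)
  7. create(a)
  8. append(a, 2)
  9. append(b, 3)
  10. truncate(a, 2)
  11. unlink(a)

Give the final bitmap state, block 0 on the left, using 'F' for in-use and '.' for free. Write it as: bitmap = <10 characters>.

create(a): bitmap=F......... | a=[0]
append(a, 1): bitmap=FF........ | a=[0, 1]
unlink(a): bitmap=.......... | 
create(a): bitmap=F......... | a=[0]
unlink(a): bitmap=.......... | 
create(b): bitmap=F......... | b=[0]
create(a): bitmap=FF........ | a=[1] b=[0]
append(a, 2): bitmap=FFFF...... | a=[1, 2, 3] b=[0]
append(b, 3): bitmap=FFFFFFF... | a=[1, 2, 3] b=[0, 4, 5, 6]
truncate(a, 2): bitmap=FFF.FFF... | a=[1, 2] b=[0, 4, 5, 6]
unlink(a): bitmap=F...FFF... | b=[0, 4, 5, 6]

bitmap = F...FFF...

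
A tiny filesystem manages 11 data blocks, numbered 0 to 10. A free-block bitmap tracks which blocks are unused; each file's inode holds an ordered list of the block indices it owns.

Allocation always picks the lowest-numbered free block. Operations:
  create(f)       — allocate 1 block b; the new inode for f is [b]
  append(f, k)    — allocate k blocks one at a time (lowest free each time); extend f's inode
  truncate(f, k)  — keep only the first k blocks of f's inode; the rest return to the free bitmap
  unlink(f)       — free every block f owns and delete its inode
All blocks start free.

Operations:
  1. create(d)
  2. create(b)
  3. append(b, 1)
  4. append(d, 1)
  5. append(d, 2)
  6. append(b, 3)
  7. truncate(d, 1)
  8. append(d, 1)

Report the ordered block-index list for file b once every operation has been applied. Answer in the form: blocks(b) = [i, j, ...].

  1. create(d)  ⇒  F..........  {d→[0]}
  2. create(b)  ⇒  FF.........  {b→[1]; d→[0]}
  3. append(b, 1)  ⇒  FFF........  {b→[1, 2]; d→[0]}
  4. append(d, 1)  ⇒  FFFF.......  {b→[1, 2]; d→[0, 3]}
  5. append(d, 2)  ⇒  FFFFFF.....  {b→[1, 2]; d→[0, 3, 4, 5]}
  6. append(b, 3)  ⇒  FFFFFFFFF..  {b→[1, 2, 6, 7, 8]; d→[0, 3, 4, 5]}
  7. truncate(d, 1)  ⇒  FFF...FFF..  {b→[1, 2, 6, 7, 8]; d→[0]}
  8. append(d, 1)  ⇒  FFFF..FFF..  {b→[1, 2, 6, 7, 8]; d→[0, 3]}

blocks(b) = [1, 2, 6, 7, 8]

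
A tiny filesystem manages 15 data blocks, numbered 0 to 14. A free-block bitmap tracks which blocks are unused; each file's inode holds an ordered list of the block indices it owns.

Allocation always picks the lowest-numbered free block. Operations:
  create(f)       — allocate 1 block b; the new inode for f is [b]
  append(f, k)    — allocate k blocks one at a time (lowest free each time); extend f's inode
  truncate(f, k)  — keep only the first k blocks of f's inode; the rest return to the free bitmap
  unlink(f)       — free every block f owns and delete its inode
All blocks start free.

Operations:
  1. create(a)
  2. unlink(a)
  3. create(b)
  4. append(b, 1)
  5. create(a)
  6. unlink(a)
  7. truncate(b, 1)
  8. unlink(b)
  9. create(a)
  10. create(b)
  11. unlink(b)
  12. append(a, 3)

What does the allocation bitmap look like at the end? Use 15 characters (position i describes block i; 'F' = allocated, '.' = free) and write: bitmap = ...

[1] create(a) — a=0 (map F..............)
[2] unlink(a) —  (map ...............)
[3] create(b) — b=0 (map F..............)
[4] append(b, 1) — b=0,1 (map FF.............)
[5] create(a) — a=2 b=0,1 (map FFF............)
[6] unlink(a) — b=0,1 (map FF.............)
[7] truncate(b, 1) — b=0 (map F..............)
[8] unlink(b) —  (map ...............)
[9] create(a) — a=0 (map F..............)
[10] create(b) — a=0 b=1 (map FF.............)
[11] unlink(b) — a=0 (map F..............)
[12] append(a, 3) — a=0,1,2,3 (map FFFF...........)

bitmap = FFFF...........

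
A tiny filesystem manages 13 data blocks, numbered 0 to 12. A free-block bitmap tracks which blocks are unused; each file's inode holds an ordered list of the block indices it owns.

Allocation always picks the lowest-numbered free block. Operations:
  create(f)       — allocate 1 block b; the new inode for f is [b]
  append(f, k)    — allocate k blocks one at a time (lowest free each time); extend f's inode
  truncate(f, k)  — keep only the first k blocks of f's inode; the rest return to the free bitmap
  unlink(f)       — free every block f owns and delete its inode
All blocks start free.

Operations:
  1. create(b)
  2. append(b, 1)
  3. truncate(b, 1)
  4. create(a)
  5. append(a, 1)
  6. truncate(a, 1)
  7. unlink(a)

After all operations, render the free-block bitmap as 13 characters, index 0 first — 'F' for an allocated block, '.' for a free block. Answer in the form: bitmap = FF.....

bitmap = F............

  1. create(b)  ⇒  F............  {b→[0]}
  2. append(b, 1)  ⇒  FF...........  {b→[0, 1]}
  3. truncate(b, 1)  ⇒  F............  {b→[0]}
  4. create(a)  ⇒  FF...........  {a→[1]; b→[0]}
  5. append(a, 1)  ⇒  FFF..........  {a→[1, 2]; b→[0]}
  6. truncate(a, 1)  ⇒  FF...........  {a→[1]; b→[0]}
  7. unlink(a)  ⇒  F............  {b→[0]}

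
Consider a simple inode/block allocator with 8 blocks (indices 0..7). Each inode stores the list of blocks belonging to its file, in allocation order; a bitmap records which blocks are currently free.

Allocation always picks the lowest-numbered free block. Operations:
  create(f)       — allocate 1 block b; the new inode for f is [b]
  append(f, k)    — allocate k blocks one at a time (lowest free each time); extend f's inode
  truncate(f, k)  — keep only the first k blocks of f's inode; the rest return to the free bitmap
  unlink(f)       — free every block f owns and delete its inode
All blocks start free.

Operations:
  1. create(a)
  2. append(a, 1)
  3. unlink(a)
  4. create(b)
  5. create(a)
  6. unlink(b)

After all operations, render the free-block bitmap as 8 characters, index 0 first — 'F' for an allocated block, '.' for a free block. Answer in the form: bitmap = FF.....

bitmap = .F......

[1] create(a) — a=0 (map F.......)
[2] append(a, 1) — a=0,1 (map FF......)
[3] unlink(a) —  (map ........)
[4] create(b) — b=0 (map F.......)
[5] create(a) — a=1 b=0 (map FF......)
[6] unlink(b) — a=1 (map .F......)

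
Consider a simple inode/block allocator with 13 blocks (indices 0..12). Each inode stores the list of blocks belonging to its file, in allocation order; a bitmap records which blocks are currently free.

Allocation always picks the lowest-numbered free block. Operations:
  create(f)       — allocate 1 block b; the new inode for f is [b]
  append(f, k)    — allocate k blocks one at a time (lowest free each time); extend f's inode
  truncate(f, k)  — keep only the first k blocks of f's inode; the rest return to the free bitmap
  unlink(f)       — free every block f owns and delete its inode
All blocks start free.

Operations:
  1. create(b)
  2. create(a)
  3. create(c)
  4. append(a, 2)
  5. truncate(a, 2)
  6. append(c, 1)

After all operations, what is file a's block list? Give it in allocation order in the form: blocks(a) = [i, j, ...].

blocks(a) = [1, 3]

create(b): bitmap=F............ | b=[0]
create(a): bitmap=FF........... | a=[1] b=[0]
create(c): bitmap=FFF.......... | a=[1] b=[0] c=[2]
append(a, 2): bitmap=FFFFF........ | a=[1, 3, 4] b=[0] c=[2]
truncate(a, 2): bitmap=FFFF......... | a=[1, 3] b=[0] c=[2]
append(c, 1): bitmap=FFFFF........ | a=[1, 3] b=[0] c=[2, 4]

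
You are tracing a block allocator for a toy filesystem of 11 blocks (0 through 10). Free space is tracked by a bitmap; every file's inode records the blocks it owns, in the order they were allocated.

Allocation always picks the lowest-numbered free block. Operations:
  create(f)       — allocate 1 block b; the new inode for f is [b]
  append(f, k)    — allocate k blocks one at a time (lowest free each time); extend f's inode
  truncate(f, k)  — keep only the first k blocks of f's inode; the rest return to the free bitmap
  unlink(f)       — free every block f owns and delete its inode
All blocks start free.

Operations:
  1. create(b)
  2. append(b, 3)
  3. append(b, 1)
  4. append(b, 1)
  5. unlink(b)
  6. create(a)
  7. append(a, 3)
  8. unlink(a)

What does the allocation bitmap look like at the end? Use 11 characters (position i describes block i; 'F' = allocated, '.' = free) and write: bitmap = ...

bitmap = ...........

[1] create(b) — b=0 (map F..........)
[2] append(b, 3) — b=0,1,2,3 (map FFFF.......)
[3] append(b, 1) — b=0,1,2,3,4 (map FFFFF......)
[4] append(b, 1) — b=0,1,2,3,4,5 (map FFFFFF.....)
[5] unlink(b) —  (map ...........)
[6] create(a) — a=0 (map F..........)
[7] append(a, 3) — a=0,1,2,3 (map FFFF.......)
[8] unlink(a) —  (map ...........)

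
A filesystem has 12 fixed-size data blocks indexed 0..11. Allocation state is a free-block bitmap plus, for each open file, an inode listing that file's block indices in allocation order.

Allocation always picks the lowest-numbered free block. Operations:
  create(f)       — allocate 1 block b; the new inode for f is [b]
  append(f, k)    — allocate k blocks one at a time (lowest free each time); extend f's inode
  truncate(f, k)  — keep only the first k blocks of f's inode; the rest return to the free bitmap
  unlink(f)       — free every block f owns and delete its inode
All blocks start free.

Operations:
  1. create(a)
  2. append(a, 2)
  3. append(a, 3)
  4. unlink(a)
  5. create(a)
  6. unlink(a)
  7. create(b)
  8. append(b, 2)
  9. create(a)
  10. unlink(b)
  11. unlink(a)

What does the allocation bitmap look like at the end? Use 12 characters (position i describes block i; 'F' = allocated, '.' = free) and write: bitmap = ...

  1. create(a)  ⇒  F...........  {a→[0]}
  2. append(a, 2)  ⇒  FFF.........  {a→[0, 1, 2]}
  3. append(a, 3)  ⇒  FFFFFF......  {a→[0, 1, 2, 3, 4, 5]}
  4. unlink(a)  ⇒  ............  {}
  5. create(a)  ⇒  F...........  {a→[0]}
  6. unlink(a)  ⇒  ............  {}
  7. create(b)  ⇒  F...........  {b→[0]}
  8. append(b, 2)  ⇒  FFF.........  {b→[0, 1, 2]}
  9. create(a)  ⇒  FFFF........  {a→[3]; b→[0, 1, 2]}
  10. unlink(b)  ⇒  ...F........  {a→[3]}
  11. unlink(a)  ⇒  ............  {}

bitmap = ............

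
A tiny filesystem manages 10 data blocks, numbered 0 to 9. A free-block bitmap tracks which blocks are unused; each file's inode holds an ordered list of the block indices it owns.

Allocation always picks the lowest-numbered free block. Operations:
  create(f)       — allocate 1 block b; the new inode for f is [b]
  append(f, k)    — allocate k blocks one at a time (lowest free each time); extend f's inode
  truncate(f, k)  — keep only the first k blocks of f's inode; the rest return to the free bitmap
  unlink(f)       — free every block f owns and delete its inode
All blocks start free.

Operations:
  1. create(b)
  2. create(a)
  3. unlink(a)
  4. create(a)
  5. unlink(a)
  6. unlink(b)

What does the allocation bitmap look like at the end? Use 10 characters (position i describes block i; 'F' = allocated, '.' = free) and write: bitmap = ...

  1. create(b)  ⇒  F.........  {b→[0]}
  2. create(a)  ⇒  FF........  {a→[1]; b→[0]}
  3. unlink(a)  ⇒  F.........  {b→[0]}
  4. create(a)  ⇒  FF........  {a→[1]; b→[0]}
  5. unlink(a)  ⇒  F.........  {b→[0]}
  6. unlink(b)  ⇒  ..........  {}

bitmap = ..........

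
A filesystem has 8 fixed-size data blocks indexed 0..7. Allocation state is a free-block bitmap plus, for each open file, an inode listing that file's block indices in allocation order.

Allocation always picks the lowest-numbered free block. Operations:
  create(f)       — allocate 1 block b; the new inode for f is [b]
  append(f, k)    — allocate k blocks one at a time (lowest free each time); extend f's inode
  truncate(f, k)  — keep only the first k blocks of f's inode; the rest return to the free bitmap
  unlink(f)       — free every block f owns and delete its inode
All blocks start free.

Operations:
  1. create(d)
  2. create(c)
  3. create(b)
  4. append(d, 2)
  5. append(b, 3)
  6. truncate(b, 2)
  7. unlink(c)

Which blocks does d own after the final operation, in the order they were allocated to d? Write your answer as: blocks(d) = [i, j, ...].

create(d): bitmap=F....... | d=[0]
create(c): bitmap=FF...... | c=[1] d=[0]
create(b): bitmap=FFF..... | b=[2] c=[1] d=[0]
append(d, 2): bitmap=FFFFF... | b=[2] c=[1] d=[0, 3, 4]
append(b, 3): bitmap=FFFFFFFF | b=[2, 5, 6, 7] c=[1] d=[0, 3, 4]
truncate(b, 2): bitmap=FFFFFF.. | b=[2, 5] c=[1] d=[0, 3, 4]
unlink(c): bitmap=F.FFFF.. | b=[2, 5] d=[0, 3, 4]

blocks(d) = [0, 3, 4]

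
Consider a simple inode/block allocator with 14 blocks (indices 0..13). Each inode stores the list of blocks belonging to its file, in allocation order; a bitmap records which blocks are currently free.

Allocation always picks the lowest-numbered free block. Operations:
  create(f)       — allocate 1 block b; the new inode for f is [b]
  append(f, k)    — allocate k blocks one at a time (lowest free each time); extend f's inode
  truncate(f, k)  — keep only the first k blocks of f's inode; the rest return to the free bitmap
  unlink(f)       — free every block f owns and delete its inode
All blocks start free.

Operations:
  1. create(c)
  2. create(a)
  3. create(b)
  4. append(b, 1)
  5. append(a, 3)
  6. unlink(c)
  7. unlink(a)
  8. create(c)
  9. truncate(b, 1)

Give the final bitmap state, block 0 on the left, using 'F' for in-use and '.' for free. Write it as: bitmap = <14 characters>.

bitmap = F.F...........

  1. create(c)  ⇒  F.............  {c→[0]}
  2. create(a)  ⇒  FF............  {a→[1]; c→[0]}
  3. create(b)  ⇒  FFF...........  {a→[1]; b→[2]; c→[0]}
  4. append(b, 1)  ⇒  FFFF..........  {a→[1]; b→[2, 3]; c→[0]}
  5. append(a, 3)  ⇒  FFFFFFF.......  {a→[1, 4, 5, 6]; b→[2, 3]; c→[0]}
  6. unlink(c)  ⇒  .FFFFFF.......  {a→[1, 4, 5, 6]; b→[2, 3]}
  7. unlink(a)  ⇒  ..FF..........  {b→[2, 3]}
  8. create(c)  ⇒  F.FF..........  {b→[2, 3]; c→[0]}
  9. truncate(b, 1)  ⇒  F.F...........  {b→[2]; c→[0]}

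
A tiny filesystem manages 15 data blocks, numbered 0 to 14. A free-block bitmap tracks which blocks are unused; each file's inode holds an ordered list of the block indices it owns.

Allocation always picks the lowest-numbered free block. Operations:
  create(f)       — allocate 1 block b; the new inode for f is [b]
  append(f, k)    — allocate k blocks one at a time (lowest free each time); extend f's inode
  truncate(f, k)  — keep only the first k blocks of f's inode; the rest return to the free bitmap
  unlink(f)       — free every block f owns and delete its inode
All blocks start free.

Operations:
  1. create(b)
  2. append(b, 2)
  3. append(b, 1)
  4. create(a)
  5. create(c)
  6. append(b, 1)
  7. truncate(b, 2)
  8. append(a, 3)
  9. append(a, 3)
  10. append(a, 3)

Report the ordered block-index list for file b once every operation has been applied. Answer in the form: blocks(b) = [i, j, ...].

[1] create(b) — b=0 (map F..............)
[2] append(b, 2) — b=0,1,2 (map FFF............)
[3] append(b, 1) — b=0,1,2,3 (map FFFF...........)
[4] create(a) — a=4 b=0,1,2,3 (map FFFFF..........)
[5] create(c) — a=4 b=0,1,2,3 c=5 (map FFFFFF.........)
[6] append(b, 1) — a=4 b=0,1,2,3,6 c=5 (map FFFFFFF........)
[7] truncate(b, 2) — a=4 b=0,1 c=5 (map FF..FF.........)
[8] append(a, 3) — a=4,2,3,6 b=0,1 c=5 (map FFFFFFF........)
[9] append(a, 3) — a=4,2,3,6,7,8,9 b=0,1 c=5 (map FFFFFFFFFF.....)
[10] append(a, 3) — a=4,2,3,6,7,8,9,10,11,12 b=0,1 c=5 (map FFFFFFFFFFFFF..)

blocks(b) = [0, 1]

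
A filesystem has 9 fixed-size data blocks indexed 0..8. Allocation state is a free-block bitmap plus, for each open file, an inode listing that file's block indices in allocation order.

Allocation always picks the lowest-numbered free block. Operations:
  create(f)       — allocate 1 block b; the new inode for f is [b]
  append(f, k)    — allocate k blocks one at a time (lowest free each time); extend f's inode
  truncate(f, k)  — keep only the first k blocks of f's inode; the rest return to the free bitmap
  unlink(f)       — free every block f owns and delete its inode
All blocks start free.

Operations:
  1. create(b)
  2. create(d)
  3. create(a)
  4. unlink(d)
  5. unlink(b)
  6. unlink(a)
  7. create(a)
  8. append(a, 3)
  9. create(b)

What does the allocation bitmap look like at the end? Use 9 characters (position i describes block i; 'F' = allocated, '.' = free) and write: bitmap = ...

bitmap = FFFFF....

after create(b) → b:[0]  free=[F........]
after create(d) → b:[0], d:[1]  free=[FF.......]
after create(a) → a:[2], b:[0], d:[1]  free=[FFF......]
after unlink(d) → a:[2], b:[0]  free=[F.F......]
after unlink(b) → a:[2]  free=[..F......]
after unlink(a) →   free=[.........]
after create(a) → a:[0]  free=[F........]
after append(a, 3) → a:[0, 1, 2, 3]  free=[FFFF.....]
after create(b) → a:[0, 1, 2, 3], b:[4]  free=[FFFFF....]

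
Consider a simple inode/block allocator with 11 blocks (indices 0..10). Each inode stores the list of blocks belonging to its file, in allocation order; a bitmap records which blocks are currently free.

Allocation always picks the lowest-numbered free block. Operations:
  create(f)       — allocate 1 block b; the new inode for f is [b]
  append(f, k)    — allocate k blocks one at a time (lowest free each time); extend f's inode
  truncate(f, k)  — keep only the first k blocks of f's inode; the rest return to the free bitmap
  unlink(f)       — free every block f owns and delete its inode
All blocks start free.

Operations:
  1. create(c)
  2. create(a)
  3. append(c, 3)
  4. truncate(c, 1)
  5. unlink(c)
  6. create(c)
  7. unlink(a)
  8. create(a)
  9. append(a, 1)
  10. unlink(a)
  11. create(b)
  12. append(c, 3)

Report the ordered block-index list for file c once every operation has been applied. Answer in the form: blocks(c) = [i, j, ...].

blocks(c) = [0, 2, 3, 4]

[1] create(c) — c=0 (map F..........)
[2] create(a) — a=1 c=0 (map FF.........)
[3] append(c, 3) — a=1 c=0,2,3,4 (map FFFFF......)
[4] truncate(c, 1) — a=1 c=0 (map FF.........)
[5] unlink(c) — a=1 (map .F.........)
[6] create(c) — a=1 c=0 (map FF.........)
[7] unlink(a) — c=0 (map F..........)
[8] create(a) — a=1 c=0 (map FF.........)
[9] append(a, 1) — a=1,2 c=0 (map FFF........)
[10] unlink(a) — c=0 (map F..........)
[11] create(b) — b=1 c=0 (map FF.........)
[12] append(c, 3) — b=1 c=0,2,3,4 (map FFFFF......)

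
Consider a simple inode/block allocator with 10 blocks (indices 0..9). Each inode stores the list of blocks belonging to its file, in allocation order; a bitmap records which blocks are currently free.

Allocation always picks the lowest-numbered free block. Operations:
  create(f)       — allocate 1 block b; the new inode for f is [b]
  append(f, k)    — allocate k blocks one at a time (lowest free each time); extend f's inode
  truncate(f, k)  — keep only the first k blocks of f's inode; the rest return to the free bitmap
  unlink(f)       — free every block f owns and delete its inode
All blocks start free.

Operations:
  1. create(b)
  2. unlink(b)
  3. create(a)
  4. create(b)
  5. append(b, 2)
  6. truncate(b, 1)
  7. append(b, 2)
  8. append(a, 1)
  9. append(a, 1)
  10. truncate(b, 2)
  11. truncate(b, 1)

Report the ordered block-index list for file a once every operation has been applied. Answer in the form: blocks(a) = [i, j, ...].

[1] create(b) — b=0 (map F.........)
[2] unlink(b) —  (map ..........)
[3] create(a) — a=0 (map F.........)
[4] create(b) — a=0 b=1 (map FF........)
[5] append(b, 2) — a=0 b=1,2,3 (map FFFF......)
[6] truncate(b, 1) — a=0 b=1 (map FF........)
[7] append(b, 2) — a=0 b=1,2,3 (map FFFF......)
[8] append(a, 1) — a=0,4 b=1,2,3 (map FFFFF.....)
[9] append(a, 1) — a=0,4,5 b=1,2,3 (map FFFFFF....)
[10] truncate(b, 2) — a=0,4,5 b=1,2 (map FFF.FF....)
[11] truncate(b, 1) — a=0,4,5 b=1 (map FF..FF....)

blocks(a) = [0, 4, 5]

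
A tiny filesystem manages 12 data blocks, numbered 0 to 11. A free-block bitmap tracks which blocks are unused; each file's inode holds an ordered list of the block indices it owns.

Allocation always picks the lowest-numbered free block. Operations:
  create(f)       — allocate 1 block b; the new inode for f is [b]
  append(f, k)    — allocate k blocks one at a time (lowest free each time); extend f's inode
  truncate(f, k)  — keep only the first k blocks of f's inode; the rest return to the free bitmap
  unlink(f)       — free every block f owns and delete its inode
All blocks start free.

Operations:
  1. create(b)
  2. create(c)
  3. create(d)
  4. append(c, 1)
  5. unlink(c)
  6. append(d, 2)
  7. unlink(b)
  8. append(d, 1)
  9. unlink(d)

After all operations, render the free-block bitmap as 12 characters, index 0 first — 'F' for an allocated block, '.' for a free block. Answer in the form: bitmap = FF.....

after create(b) → b:[0]  free=[F...........]
after create(c) → b:[0], c:[1]  free=[FF..........]
after create(d) → b:[0], c:[1], d:[2]  free=[FFF.........]
after append(c, 1) → b:[0], c:[1, 3], d:[2]  free=[FFFF........]
after unlink(c) → b:[0], d:[2]  free=[F.F.........]
after append(d, 2) → b:[0], d:[2, 1, 3]  free=[FFFF........]
after unlink(b) → d:[2, 1, 3]  free=[.FFF........]
after append(d, 1) → d:[2, 1, 3, 0]  free=[FFFF........]
after unlink(d) →   free=[............]

bitmap = ............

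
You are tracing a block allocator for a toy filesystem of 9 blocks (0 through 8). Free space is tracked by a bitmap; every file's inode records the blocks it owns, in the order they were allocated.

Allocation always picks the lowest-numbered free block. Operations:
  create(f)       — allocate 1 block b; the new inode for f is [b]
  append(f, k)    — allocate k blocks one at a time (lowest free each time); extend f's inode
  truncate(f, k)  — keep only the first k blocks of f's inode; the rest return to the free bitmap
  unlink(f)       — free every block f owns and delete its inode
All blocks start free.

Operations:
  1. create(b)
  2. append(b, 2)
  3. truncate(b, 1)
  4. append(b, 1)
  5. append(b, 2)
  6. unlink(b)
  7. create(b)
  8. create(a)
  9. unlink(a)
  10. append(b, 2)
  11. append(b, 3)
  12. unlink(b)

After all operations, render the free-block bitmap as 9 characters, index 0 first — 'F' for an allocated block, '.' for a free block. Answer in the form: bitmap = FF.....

bitmap = .........

  1. create(b)  ⇒  F........  {b→[0]}
  2. append(b, 2)  ⇒  FFF......  {b→[0, 1, 2]}
  3. truncate(b, 1)  ⇒  F........  {b→[0]}
  4. append(b, 1)  ⇒  FF.......  {b→[0, 1]}
  5. append(b, 2)  ⇒  FFFF.....  {b→[0, 1, 2, 3]}
  6. unlink(b)  ⇒  .........  {}
  7. create(b)  ⇒  F........  {b→[0]}
  8. create(a)  ⇒  FF.......  {a→[1]; b→[0]}
  9. unlink(a)  ⇒  F........  {b→[0]}
  10. append(b, 2)  ⇒  FFF......  {b→[0, 1, 2]}
  11. append(b, 3)  ⇒  FFFFFF...  {b→[0, 1, 2, 3, 4, 5]}
  12. unlink(b)  ⇒  .........  {}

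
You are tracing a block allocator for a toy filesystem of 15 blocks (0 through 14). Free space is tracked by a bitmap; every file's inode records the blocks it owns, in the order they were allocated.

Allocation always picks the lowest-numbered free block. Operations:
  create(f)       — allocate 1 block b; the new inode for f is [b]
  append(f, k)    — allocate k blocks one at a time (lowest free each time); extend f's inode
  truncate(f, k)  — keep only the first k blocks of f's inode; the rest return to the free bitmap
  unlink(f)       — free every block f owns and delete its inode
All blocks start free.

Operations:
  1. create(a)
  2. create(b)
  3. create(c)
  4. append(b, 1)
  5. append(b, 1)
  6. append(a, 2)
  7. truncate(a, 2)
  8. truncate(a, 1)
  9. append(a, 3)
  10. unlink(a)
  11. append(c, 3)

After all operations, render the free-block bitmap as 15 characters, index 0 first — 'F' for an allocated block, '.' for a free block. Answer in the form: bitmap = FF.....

[1] create(a) — a=0 (map F..............)
[2] create(b) — a=0 b=1 (map FF.............)
[3] create(c) — a=0 b=1 c=2 (map FFF............)
[4] append(b, 1) — a=0 b=1,3 c=2 (map FFFF...........)
[5] append(b, 1) — a=0 b=1,3,4 c=2 (map FFFFF..........)
[6] append(a, 2) — a=0,5,6 b=1,3,4 c=2 (map FFFFFFF........)
[7] truncate(a, 2) — a=0,5 b=1,3,4 c=2 (map FFFFFF.........)
[8] truncate(a, 1) — a=0 b=1,3,4 c=2 (map FFFFF..........)
[9] append(a, 3) — a=0,5,6,7 b=1,3,4 c=2 (map FFFFFFFF.......)
[10] unlink(a) — b=1,3,4 c=2 (map .FFFF..........)
[11] append(c, 3) — b=1,3,4 c=2,0,5,6 (map FFFFFFF........)

bitmap = FFFFFFF........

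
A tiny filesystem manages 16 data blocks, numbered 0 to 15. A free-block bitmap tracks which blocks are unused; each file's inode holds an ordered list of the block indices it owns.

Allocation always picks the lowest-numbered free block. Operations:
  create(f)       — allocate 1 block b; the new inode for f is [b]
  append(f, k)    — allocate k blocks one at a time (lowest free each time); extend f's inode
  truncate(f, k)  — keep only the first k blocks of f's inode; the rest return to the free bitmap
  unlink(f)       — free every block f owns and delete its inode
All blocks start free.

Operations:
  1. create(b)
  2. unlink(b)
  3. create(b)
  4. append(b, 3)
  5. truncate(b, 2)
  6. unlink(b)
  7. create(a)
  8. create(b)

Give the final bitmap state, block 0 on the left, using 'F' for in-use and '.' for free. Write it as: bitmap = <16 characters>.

  1. create(b)  ⇒  F...............  {b→[0]}
  2. unlink(b)  ⇒  ................  {}
  3. create(b)  ⇒  F...............  {b→[0]}
  4. append(b, 3)  ⇒  FFFF............  {b→[0, 1, 2, 3]}
  5. truncate(b, 2)  ⇒  FF..............  {b→[0, 1]}
  6. unlink(b)  ⇒  ................  {}
  7. create(a)  ⇒  F...............  {a→[0]}
  8. create(b)  ⇒  FF..............  {a→[0]; b→[1]}

bitmap = FF..............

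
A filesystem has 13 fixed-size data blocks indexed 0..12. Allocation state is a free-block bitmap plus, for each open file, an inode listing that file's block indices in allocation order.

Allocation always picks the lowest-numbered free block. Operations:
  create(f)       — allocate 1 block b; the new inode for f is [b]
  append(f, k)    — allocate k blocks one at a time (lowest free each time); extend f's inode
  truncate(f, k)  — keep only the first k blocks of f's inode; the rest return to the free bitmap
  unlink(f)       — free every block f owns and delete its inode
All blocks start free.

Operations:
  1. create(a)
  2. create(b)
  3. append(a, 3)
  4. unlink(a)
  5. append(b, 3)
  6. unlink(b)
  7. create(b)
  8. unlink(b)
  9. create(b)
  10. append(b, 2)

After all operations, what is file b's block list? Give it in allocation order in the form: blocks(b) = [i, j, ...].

  1. create(a)  ⇒  F............  {a→[0]}
  2. create(b)  ⇒  FF...........  {a→[0]; b→[1]}
  3. append(a, 3)  ⇒  FFFFF........  {a→[0, 2, 3, 4]; b→[1]}
  4. unlink(a)  ⇒  .F...........  {b→[1]}
  5. append(b, 3)  ⇒  FFFF.........  {b→[1, 0, 2, 3]}
  6. unlink(b)  ⇒  .............  {}
  7. create(b)  ⇒  F............  {b→[0]}
  8. unlink(b)  ⇒  .............  {}
  9. create(b)  ⇒  F............  {b→[0]}
  10. append(b, 2)  ⇒  FFF..........  {b→[0, 1, 2]}

blocks(b) = [0, 1, 2]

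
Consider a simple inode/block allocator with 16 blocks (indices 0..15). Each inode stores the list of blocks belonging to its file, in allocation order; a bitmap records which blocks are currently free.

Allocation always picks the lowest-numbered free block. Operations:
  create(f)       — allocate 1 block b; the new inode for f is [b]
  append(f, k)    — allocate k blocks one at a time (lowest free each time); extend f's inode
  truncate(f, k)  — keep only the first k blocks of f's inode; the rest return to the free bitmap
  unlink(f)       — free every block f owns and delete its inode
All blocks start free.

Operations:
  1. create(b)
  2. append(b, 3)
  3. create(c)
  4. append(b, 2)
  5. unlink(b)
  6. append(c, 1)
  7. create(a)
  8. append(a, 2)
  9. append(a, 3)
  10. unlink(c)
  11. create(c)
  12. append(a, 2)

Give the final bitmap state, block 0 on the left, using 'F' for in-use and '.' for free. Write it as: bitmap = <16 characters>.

bitmap = FFFFFFFFF.......

create(b): bitmap=F............... | b=[0]
append(b, 3): bitmap=FFFF............ | b=[0, 1, 2, 3]
create(c): bitmap=FFFFF........... | b=[0, 1, 2, 3] c=[4]
append(b, 2): bitmap=FFFFFFF......... | b=[0, 1, 2, 3, 5, 6] c=[4]
unlink(b): bitmap=....F........... | c=[4]
append(c, 1): bitmap=F...F........... | c=[4, 0]
create(a): bitmap=FF..F........... | a=[1] c=[4, 0]
append(a, 2): bitmap=FFFFF........... | a=[1, 2, 3] c=[4, 0]
append(a, 3): bitmap=FFFFFFFF........ | a=[1, 2, 3, 5, 6, 7] c=[4, 0]
unlink(c): bitmap=.FFF.FFF........ | a=[1, 2, 3, 5, 6, 7]
create(c): bitmap=FFFF.FFF........ | a=[1, 2, 3, 5, 6, 7] c=[0]
append(a, 2): bitmap=FFFFFFFFF....... | a=[1, 2, 3, 5, 6, 7, 4, 8] c=[0]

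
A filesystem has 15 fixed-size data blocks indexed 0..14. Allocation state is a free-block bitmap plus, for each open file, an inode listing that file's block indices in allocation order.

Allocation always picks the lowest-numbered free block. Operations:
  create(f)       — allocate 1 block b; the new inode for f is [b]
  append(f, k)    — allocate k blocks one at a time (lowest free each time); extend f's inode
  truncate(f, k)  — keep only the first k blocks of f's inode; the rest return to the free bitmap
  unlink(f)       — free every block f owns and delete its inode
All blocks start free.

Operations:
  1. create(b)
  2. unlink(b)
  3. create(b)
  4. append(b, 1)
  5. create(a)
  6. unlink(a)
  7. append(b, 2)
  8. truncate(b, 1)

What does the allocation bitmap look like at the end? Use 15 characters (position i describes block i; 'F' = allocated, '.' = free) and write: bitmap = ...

bitmap = F..............

after create(b) → b:[0]  free=[F..............]
after unlink(b) →   free=[...............]
after create(b) → b:[0]  free=[F..............]
after append(b, 1) → b:[0, 1]  free=[FF.............]
after create(a) → a:[2], b:[0, 1]  free=[FFF............]
after unlink(a) → b:[0, 1]  free=[FF.............]
after append(b, 2) → b:[0, 1, 2, 3]  free=[FFFF...........]
after truncate(b, 1) → b:[0]  free=[F..............]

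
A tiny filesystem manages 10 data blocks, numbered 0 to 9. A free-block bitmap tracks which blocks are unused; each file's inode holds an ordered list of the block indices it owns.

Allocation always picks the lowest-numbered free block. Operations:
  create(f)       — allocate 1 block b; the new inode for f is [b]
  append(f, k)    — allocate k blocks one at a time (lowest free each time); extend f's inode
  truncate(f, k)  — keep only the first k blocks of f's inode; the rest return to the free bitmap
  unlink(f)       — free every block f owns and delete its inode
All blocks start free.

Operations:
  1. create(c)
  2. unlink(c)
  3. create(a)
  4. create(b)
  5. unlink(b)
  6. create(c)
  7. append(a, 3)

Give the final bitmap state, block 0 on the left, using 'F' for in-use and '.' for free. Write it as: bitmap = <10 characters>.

after create(c) → c:[0]  free=[F.........]
after unlink(c) →   free=[..........]
after create(a) → a:[0]  free=[F.........]
after create(b) → a:[0], b:[1]  free=[FF........]
after unlink(b) → a:[0]  free=[F.........]
after create(c) → a:[0], c:[1]  free=[FF........]
after append(a, 3) → a:[0, 2, 3, 4], c:[1]  free=[FFFFF.....]

bitmap = FFFFF.....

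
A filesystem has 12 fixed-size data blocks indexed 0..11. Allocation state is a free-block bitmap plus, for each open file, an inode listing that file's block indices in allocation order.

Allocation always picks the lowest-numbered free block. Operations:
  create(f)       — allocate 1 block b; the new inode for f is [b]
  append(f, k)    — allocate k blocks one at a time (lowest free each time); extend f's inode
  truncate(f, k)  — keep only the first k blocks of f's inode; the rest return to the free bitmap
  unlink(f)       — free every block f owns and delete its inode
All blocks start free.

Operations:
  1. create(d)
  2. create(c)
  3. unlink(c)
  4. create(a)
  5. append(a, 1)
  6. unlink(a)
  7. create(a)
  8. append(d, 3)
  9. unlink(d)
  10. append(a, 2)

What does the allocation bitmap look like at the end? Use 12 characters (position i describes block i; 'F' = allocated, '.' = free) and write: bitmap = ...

after create(d) → d:[0]  free=[F...........]
after create(c) → c:[1], d:[0]  free=[FF..........]
after unlink(c) → d:[0]  free=[F...........]
after create(a) → a:[1], d:[0]  free=[FF..........]
after append(a, 1) → a:[1, 2], d:[0]  free=[FFF.........]
after unlink(a) → d:[0]  free=[F...........]
after create(a) → a:[1], d:[0]  free=[FF..........]
after append(d, 3) → a:[1], d:[0, 2, 3, 4]  free=[FFFFF.......]
after unlink(d) → a:[1]  free=[.F..........]
after append(a, 2) → a:[1, 0, 2]  free=[FFF.........]

bitmap = FFF.........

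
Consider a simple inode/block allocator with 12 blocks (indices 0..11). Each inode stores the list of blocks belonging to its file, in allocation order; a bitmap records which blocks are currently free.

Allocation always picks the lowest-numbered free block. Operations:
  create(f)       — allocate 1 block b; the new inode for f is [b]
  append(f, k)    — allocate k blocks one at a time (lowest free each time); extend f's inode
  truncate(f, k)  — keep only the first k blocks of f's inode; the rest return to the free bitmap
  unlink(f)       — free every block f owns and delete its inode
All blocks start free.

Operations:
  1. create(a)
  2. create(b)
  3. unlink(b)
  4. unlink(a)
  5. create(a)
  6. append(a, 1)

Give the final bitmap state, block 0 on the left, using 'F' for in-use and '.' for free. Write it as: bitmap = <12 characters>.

after create(a) → a:[0]  free=[F...........]
after create(b) → a:[0], b:[1]  free=[FF..........]
after unlink(b) → a:[0]  free=[F...........]
after unlink(a) →   free=[............]
after create(a) → a:[0]  free=[F...........]
after append(a, 1) → a:[0, 1]  free=[FF..........]

bitmap = FF..........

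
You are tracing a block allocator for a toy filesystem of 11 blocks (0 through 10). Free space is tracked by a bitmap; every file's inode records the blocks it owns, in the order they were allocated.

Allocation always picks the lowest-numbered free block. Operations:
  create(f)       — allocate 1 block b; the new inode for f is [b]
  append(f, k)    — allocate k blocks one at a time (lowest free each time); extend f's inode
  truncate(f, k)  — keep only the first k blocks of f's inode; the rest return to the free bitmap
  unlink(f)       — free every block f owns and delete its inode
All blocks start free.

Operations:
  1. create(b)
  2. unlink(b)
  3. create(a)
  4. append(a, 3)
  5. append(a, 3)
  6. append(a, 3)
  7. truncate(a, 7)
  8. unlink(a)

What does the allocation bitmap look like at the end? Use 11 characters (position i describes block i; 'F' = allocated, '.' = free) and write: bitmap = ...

bitmap = ...........

[1] create(b) — b=0 (map F..........)
[2] unlink(b) —  (map ...........)
[3] create(a) — a=0 (map F..........)
[4] append(a, 3) — a=0,1,2,3 (map FFFF.......)
[5] append(a, 3) — a=0,1,2,3,4,5,6 (map FFFFFFF....)
[6] append(a, 3) — a=0,1,2,3,4,5,6,7,8,9 (map FFFFFFFFFF.)
[7] truncate(a, 7) — a=0,1,2,3,4,5,6 (map FFFFFFF....)
[8] unlink(a) —  (map ...........)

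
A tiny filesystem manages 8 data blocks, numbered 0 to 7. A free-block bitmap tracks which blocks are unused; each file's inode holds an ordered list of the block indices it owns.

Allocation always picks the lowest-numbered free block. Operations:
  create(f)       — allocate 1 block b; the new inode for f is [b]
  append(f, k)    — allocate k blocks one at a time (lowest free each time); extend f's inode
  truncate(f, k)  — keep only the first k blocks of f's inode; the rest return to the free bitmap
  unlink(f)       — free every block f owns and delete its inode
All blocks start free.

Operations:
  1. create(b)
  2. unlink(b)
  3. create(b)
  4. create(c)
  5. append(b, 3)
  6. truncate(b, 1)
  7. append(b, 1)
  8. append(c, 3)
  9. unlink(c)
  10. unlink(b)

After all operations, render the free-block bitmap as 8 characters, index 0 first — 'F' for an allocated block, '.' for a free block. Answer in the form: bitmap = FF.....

create(b): bitmap=F....... | b=[0]
unlink(b): bitmap=........ | 
create(b): bitmap=F....... | b=[0]
create(c): bitmap=FF...... | b=[0] c=[1]
append(b, 3): bitmap=FFFFF... | b=[0, 2, 3, 4] c=[1]
truncate(b, 1): bitmap=FF...... | b=[0] c=[1]
append(b, 1): bitmap=FFF..... | b=[0, 2] c=[1]
append(c, 3): bitmap=FFFFFF.. | b=[0, 2] c=[1, 3, 4, 5]
unlink(c): bitmap=F.F..... | b=[0, 2]
unlink(b): bitmap=........ | 

bitmap = ........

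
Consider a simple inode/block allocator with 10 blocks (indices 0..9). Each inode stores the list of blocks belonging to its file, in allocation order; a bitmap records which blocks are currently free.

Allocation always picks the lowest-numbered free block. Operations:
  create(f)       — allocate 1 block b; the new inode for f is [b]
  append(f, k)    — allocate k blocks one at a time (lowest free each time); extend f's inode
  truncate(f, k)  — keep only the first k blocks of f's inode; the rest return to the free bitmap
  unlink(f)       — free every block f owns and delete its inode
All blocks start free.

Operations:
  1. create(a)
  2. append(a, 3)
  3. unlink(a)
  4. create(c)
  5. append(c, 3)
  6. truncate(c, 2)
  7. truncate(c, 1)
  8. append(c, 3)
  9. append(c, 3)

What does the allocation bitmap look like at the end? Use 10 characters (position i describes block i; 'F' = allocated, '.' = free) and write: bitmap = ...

  1. create(a)  ⇒  F.........  {a→[0]}
  2. append(a, 3)  ⇒  FFFF......  {a→[0, 1, 2, 3]}
  3. unlink(a)  ⇒  ..........  {}
  4. create(c)  ⇒  F.........  {c→[0]}
  5. append(c, 3)  ⇒  FFFF......  {c→[0, 1, 2, 3]}
  6. truncate(c, 2)  ⇒  FF........  {c→[0, 1]}
  7. truncate(c, 1)  ⇒  F.........  {c→[0]}
  8. append(c, 3)  ⇒  FFFF......  {c→[0, 1, 2, 3]}
  9. append(c, 3)  ⇒  FFFFFFF...  {c→[0, 1, 2, 3, 4, 5, 6]}

bitmap = FFFFFFF...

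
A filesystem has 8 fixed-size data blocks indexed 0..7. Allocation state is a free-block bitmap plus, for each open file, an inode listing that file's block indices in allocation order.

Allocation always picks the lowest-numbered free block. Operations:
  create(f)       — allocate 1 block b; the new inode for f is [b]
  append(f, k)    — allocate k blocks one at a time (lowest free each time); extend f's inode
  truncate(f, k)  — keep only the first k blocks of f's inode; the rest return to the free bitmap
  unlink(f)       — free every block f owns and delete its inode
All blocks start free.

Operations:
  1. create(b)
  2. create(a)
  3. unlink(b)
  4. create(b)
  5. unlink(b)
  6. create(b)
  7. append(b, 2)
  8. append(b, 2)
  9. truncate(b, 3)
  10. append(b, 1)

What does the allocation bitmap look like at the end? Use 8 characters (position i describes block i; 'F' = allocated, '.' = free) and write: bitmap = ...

bitmap = FFFFF...

create(b): bitmap=F....... | b=[0]
create(a): bitmap=FF...... | a=[1] b=[0]
unlink(b): bitmap=.F...... | a=[1]
create(b): bitmap=FF...... | a=[1] b=[0]
unlink(b): bitmap=.F...... | a=[1]
create(b): bitmap=FF...... | a=[1] b=[0]
append(b, 2): bitmap=FFFF.... | a=[1] b=[0, 2, 3]
append(b, 2): bitmap=FFFFFF.. | a=[1] b=[0, 2, 3, 4, 5]
truncate(b, 3): bitmap=FFFF.... | a=[1] b=[0, 2, 3]
append(b, 1): bitmap=FFFFF... | a=[1] b=[0, 2, 3, 4]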